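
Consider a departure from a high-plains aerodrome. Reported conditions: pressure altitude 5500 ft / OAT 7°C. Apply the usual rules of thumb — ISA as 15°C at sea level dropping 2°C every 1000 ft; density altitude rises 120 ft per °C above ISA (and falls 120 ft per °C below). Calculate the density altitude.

ISA temperature at 5500 ft = 15 − 2 × (5500/1000) = 4°C.
ISA deviation = 7 − 4 = +3°C.
Density altitude = 5500 + 120 × (3) = 5500 + (+360) = 5860 ft.

5860 ft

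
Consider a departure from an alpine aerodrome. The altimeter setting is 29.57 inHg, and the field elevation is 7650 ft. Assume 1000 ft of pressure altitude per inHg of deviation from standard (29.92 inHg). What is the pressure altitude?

Pressure correction = (29.92 − 29.57) × 1000 = +350 ft.
Pressure altitude = 7650 + (+350) = 8000 ft.

8000 ft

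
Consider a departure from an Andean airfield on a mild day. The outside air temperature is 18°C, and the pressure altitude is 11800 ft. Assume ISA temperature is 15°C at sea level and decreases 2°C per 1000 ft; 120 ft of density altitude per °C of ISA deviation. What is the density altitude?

ISA temperature at 11800 ft = 15 − 2 × (11800/1000) = -8.6°C.
ISA deviation = 18 − (-8.6) = +26.6°C.
Density altitude = 11800 + 120 × (26.6) = 11800 + (+3192) = 14992 ft.

14992 ft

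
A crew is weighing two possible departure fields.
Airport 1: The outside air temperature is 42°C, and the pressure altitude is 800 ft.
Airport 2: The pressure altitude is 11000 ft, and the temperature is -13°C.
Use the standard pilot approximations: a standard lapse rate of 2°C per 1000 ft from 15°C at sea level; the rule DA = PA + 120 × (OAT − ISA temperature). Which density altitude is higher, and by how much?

Airport 2 by 6048 ft

Airport 1: ISA temp = 13.4°C, deviation +28.6°C, DA = 800 + 120 × 28.6 = 4232 ft.
Airport 2: ISA temp = -7°C, deviation -6°C, DA = 11000 + 120 × (-6) = 10280 ft.
Airport 2 is higher by 10280 − 4232 = 6048 ft.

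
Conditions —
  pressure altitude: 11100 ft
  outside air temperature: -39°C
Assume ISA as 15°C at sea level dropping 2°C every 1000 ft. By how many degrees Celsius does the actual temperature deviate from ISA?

ISA temperature at 11100 ft = 15 − 2 × (11100/1000) = -7.2°C.
Deviation = OAT − ISA = -39 − (-7.2) = -31.8°C.

ISA-31.8°C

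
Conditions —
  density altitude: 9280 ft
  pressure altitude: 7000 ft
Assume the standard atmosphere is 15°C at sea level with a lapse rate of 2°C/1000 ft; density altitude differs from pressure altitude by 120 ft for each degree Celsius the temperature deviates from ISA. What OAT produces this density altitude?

Density altitude − pressure altitude = 9280 − 7000 = +2280 ft.
At 120 ft/°C that is an ISA deviation of 2280/120 = +19°C.
ISA temperature at 7000 ft = 15 − 2 × (7000/1000) = 1°C.
OAT = ISA + deviation = 1 + (+19) = 20°C.

20°C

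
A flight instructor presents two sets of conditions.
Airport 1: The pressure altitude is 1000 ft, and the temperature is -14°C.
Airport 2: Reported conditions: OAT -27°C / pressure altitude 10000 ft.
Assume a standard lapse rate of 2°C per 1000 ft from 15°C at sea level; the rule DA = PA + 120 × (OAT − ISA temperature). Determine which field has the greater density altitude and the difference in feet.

Airport 1: ISA temp = 13°C, deviation -27°C, DA = 1000 + 120 × (-27) = -2240 ft.
Airport 2: ISA temp = -5°C, deviation -22°C, DA = 10000 + 120 × (-22) = 7360 ft.
Airport 2 is higher by 7360 − (-2240) = 9600 ft.

Airport 2 by 9600 ft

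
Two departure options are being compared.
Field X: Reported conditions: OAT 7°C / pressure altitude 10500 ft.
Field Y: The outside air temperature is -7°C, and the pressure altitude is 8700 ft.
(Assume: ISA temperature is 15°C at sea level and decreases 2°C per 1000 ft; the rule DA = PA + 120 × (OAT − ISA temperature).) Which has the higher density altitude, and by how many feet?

Field X by 3912 ft

Field X: ISA temp = -6°C, deviation +13°C, DA = 10500 + 120 × 13 = 12060 ft.
Field Y: ISA temp = -2.4°C, deviation -4.6°C, DA = 8700 + 120 × (-4.6) = 8148 ft.
Field X is higher by 12060 − 8148 = 3912 ft.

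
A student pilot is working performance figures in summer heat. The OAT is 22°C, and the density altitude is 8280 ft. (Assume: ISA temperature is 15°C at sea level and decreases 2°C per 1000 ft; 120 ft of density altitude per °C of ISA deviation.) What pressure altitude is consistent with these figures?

6000 ft

DA = PA + 120 × (OAT − (15 − 2·PA/1000)) = PA + 120·OAT − 1800 + 0.24·PA = 1.24·PA + 120·OAT − 1800.
So 1.24·PA = 8280 − 120 × 22 + 1800 = 7440.
PA = 7440 / 1.24 = 6000 ft.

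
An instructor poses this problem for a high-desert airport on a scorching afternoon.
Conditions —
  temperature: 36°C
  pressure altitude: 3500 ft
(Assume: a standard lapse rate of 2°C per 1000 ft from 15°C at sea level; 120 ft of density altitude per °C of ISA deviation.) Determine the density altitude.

6860 ft

ISA temperature at 3500 ft = 15 − 2 × (3500/1000) = 8°C.
ISA deviation = 36 − 8 = +28°C.
Density altitude = 3500 + 120 × (28) = 3500 + (+3360) = 6860 ft.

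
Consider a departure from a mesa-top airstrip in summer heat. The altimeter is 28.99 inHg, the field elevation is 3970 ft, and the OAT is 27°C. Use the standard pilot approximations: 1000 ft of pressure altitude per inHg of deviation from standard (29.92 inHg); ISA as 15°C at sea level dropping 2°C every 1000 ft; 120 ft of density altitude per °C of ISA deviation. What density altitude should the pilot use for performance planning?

Pressure altitude = 3970 + (29.92 − 28.99) × 1000 = 3970 + (+930) = 4900 ft.
ISA temperature at 4900 ft = 15 − 2 × (4900/1000) = 5.2°C.
ISA deviation = 27 − 5.2 = +21.8°C.
Density altitude = 4900 + 120 × (21.8) = 7516 ft.

7516 ft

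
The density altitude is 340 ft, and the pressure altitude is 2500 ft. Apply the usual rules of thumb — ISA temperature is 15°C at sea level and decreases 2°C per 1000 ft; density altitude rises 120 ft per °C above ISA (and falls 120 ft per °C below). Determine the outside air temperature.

Density altitude − pressure altitude = 340 − 2500 = -2160 ft.
At 120 ft/°C that is an ISA deviation of -2160/120 = -18°C.
ISA temperature at 2500 ft = 15 − 2 × (2500/1000) = 10°C.
OAT = ISA + deviation = 10 + (-18) = -8°C.

-8°C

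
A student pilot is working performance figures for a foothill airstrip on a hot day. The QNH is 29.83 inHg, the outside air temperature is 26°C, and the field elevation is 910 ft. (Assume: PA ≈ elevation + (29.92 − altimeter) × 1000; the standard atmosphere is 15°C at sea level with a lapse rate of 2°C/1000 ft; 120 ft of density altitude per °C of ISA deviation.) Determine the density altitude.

2560 ft

Pressure altitude = 910 + (29.92 − 29.83) × 1000 = 910 + (+90) = 1000 ft.
ISA temperature at 1000 ft = 15 − 2 × (1000/1000) = 13°C.
ISA deviation = 26 − 13 = +13°C.
Density altitude = 1000 + 120 × (13) = 2560 ft.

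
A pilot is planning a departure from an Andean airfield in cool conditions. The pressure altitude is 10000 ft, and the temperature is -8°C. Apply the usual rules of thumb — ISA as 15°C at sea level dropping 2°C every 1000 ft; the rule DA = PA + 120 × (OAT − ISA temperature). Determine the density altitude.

9640 ft

ISA temperature at 10000 ft = 15 − 2 × (10000/1000) = -5°C.
ISA deviation = -8 − (-5) = -3°C.
Density altitude = 10000 + 120 × (-3) = 10000 + (-360) = 9640 ft.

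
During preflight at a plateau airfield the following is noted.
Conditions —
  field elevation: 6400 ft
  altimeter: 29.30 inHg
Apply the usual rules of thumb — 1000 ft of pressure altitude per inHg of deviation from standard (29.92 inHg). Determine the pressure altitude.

7020 ft

Pressure correction = (29.92 − 29.30) × 1000 = +620 ft.
Pressure altitude = 6400 + (+620) = 7020 ft.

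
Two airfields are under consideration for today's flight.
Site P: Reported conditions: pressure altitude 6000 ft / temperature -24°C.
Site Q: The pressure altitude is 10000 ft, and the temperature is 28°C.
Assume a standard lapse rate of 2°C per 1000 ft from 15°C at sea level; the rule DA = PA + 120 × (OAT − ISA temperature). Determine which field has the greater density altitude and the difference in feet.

Site Q by 11200 ft

Site P: ISA temp = 3°C, deviation -27°C, DA = 6000 + 120 × (-27) = 2760 ft.
Site Q: ISA temp = -5°C, deviation +33°C, DA = 10000 + 120 × 33 = 13960 ft.
Site Q is higher by 13960 − 2760 = 11200 ft.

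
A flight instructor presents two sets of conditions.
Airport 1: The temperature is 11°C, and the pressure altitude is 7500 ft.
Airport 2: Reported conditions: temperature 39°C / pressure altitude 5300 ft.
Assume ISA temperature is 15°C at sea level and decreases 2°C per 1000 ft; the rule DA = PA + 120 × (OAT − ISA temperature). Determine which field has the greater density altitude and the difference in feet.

Airport 1: ISA temp = 0°C, deviation +11°C, DA = 7500 + 120 × 11 = 8820 ft.
Airport 2: ISA temp = 4.4°C, deviation +34.6°C, DA = 5300 + 120 × 34.6 = 9452 ft.
Airport 2 is higher by 9452 − 8820 = 632 ft.

Airport 2 by 632 ft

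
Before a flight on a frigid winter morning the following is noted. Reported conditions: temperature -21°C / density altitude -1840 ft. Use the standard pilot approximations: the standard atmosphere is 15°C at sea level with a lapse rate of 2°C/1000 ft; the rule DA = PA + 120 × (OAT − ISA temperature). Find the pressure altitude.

2000 ft

DA = PA + 120 × (OAT − (15 − 2·PA/1000)) = PA + 120·OAT − 1800 + 0.24·PA = 1.24·PA + 120·OAT − 1800.
So 1.24·PA = -1840 − 120 × (-21) + 1800 = 2480.
PA = 2480 / 1.24 = 2000 ft.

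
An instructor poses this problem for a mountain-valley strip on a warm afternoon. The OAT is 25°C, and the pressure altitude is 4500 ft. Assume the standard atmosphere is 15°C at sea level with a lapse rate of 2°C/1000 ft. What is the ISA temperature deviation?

ISA+19°C

ISA temperature at 4500 ft = 15 − 2 × (4500/1000) = 6°C.
Deviation = OAT − ISA = 25 − 6 = +19°C.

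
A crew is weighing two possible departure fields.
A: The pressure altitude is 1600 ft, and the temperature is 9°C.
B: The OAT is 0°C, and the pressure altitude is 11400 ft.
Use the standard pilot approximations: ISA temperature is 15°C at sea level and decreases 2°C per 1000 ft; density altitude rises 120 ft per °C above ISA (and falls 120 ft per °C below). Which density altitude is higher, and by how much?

B by 11072 ft

A: ISA temp = 11.8°C, deviation -2.8°C, DA = 1600 + 120 × (-2.8) = 1264 ft.
B: ISA temp = -7.8°C, deviation +7.8°C, DA = 11400 + 120 × 7.8 = 12336 ft.
B is higher by 12336 − 1264 = 11072 ft.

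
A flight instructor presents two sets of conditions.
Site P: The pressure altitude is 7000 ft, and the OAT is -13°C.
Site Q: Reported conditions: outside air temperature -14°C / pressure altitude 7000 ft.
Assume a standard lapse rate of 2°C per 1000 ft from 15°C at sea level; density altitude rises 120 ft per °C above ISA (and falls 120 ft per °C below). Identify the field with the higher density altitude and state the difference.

Site P by 120 ft

Site P: ISA temp = 1°C, deviation -14°C, DA = 7000 + 120 × (-14) = 5320 ft.
Site Q: ISA temp = 1°C, deviation -15°C, DA = 7000 + 120 × (-15) = 5200 ft.
Site P is higher by 5320 − 5200 = 120 ft.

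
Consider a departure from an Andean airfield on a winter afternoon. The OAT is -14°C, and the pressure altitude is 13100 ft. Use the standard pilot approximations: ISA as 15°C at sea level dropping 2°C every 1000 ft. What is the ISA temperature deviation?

ISA temperature at 13100 ft = 15 − 2 × (13100/1000) = -11.2°C.
Deviation = OAT − ISA = -14 − (-11.2) = -2.8°C.

ISA-2.8°C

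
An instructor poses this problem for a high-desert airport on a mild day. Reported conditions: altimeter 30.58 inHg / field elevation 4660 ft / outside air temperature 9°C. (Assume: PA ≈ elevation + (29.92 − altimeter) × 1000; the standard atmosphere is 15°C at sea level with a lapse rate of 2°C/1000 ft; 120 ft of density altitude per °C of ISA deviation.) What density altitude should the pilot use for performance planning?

4240 ft

Pressure altitude = 4660 + (29.92 − 30.58) × 1000 = 4660 + (-660) = 4000 ft.
ISA temperature at 4000 ft = 15 − 2 × (4000/1000) = 7°C.
ISA deviation = 9 − 7 = +2°C.
Density altitude = 4000 + 120 × (2) = 4240 ft.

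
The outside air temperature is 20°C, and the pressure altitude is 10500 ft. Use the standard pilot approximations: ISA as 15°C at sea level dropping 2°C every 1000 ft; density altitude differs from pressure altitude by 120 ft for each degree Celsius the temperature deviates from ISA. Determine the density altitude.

13620 ft

ISA temperature at 10500 ft = 15 − 2 × (10500/1000) = -6°C.
ISA deviation = 20 − (-6) = +26°C.
Density altitude = 10500 + 120 × (26) = 10500 + (+3120) = 13620 ft.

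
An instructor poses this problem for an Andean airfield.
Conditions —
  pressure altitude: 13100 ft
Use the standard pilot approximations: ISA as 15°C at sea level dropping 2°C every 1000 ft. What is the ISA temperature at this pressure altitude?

-11.2°C

ISA temperature = 15 − 2 × (13100/1000) = 15 − 26.2 = -11.2°C.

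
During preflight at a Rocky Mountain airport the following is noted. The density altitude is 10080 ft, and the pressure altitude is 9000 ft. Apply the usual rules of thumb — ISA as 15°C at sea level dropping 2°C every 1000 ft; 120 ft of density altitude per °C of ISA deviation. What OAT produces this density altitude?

Density altitude − pressure altitude = 10080 − 9000 = +1080 ft.
At 120 ft/°C that is an ISA deviation of 1080/120 = +9°C.
ISA temperature at 9000 ft = 15 − 2 × (9000/1000) = -3°C.
OAT = ISA + deviation = -3 + (+9) = 6°C.

6°C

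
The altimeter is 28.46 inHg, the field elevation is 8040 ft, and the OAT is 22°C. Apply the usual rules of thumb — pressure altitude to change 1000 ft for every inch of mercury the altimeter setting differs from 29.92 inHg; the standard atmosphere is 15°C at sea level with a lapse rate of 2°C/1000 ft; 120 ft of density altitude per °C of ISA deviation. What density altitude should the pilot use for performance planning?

Pressure altitude = 8040 + (29.92 − 28.46) × 1000 = 8040 + (+1460) = 9500 ft.
ISA temperature at 9500 ft = 15 − 2 × (9500/1000) = -4°C.
ISA deviation = 22 − (-4) = +26°C.
Density altitude = 9500 + 120 × (26) = 12620 ft.

12620 ft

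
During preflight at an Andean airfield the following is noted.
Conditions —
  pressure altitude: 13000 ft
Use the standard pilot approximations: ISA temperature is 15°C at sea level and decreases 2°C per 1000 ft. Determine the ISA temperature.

ISA temperature = 15 − 2 × (13000/1000) = 15 − 26 = -11°C.

-11°C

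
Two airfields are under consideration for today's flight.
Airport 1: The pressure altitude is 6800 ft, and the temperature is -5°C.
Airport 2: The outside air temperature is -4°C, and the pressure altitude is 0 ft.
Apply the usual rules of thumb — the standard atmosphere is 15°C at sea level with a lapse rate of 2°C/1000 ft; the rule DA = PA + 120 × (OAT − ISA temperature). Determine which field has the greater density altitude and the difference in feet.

Airport 1 by 8312 ft

Airport 1: ISA temp = 1.4°C, deviation -6.4°C, DA = 6800 + 120 × (-6.4) = 6032 ft.
Airport 2: ISA temp = 15°C, deviation -19°C, DA = 0 + 120 × (-19) = -2280 ft.
Airport 1 is higher by 6032 − (-2280) = 8312 ft.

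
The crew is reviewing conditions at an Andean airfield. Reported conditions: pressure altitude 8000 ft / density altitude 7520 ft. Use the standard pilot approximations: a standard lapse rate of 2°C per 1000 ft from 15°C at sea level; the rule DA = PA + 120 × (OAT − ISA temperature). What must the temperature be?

Density altitude − pressure altitude = 7520 − 8000 = -480 ft.
At 120 ft/°C that is an ISA deviation of -480/120 = -4°C.
ISA temperature at 8000 ft = 15 − 2 × (8000/1000) = -1°C.
OAT = ISA + deviation = -1 + (-4) = -5°C.

-5°C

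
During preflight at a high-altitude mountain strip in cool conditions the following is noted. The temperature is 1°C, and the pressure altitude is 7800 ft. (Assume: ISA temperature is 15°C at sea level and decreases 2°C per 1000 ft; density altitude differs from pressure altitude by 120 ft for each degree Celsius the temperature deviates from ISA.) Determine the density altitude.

7992 ft

ISA temperature at 7800 ft = 15 − 2 × (7800/1000) = -0.6°C.
ISA deviation = 1 − (-0.6) = +1.6°C.
Density altitude = 7800 + 120 × (1.6) = 7800 + (+192) = 7992 ft.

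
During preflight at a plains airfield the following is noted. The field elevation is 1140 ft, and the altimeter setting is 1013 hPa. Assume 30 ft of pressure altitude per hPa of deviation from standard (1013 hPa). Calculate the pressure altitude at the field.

1140 ft

Pressure correction = (1013 − 1013) × 30 = 0 ft.
Pressure altitude = 1140 + (0) = 1140 ft.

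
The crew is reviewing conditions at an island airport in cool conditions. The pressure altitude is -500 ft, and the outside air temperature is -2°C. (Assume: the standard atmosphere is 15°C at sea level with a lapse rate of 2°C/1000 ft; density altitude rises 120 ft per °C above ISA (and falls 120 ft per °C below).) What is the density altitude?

ISA temperature at -500 ft = 15 − 2 × (-500/1000) = 16°C.
ISA deviation = -2 − 16 = -18°C.
Density altitude = -500 + 120 × (-18) = -500 + (-2160) = -2660 ft.

-2660 ft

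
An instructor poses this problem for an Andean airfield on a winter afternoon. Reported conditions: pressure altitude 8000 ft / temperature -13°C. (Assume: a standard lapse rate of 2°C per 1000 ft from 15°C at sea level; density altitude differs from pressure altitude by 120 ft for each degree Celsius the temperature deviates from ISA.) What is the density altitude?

ISA temperature at 8000 ft = 15 − 2 × (8000/1000) = -1°C.
ISA deviation = -13 − (-1) = -12°C.
Density altitude = 8000 + 120 × (-12) = 8000 + (-1440) = 6560 ft.

6560 ft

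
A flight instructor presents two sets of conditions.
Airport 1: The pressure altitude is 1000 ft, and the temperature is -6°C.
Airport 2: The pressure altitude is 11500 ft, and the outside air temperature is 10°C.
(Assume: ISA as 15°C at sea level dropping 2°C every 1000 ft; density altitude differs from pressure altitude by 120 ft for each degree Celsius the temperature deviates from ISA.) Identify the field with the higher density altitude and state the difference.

Airport 2 by 14940 ft

Airport 1: ISA temp = 13°C, deviation -19°C, DA = 1000 + 120 × (-19) = -1280 ft.
Airport 2: ISA temp = -8°C, deviation +18°C, DA = 11500 + 120 × 18 = 13660 ft.
Airport 2 is higher by 13660 − (-1280) = 14940 ft.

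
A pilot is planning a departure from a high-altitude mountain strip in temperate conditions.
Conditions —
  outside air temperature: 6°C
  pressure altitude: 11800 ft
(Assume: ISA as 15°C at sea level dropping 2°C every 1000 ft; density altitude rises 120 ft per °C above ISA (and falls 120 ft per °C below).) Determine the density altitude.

ISA temperature at 11800 ft = 15 − 2 × (11800/1000) = -8.6°C.
ISA deviation = 6 − (-8.6) = +14.6°C.
Density altitude = 11800 + 120 × (14.6) = 11800 + (+1752) = 13552 ft.

13552 ft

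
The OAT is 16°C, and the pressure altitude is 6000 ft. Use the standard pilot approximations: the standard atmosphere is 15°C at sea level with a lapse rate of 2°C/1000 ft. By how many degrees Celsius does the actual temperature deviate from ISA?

ISA temperature at 6000 ft = 15 − 2 × (6000/1000) = 3°C.
Deviation = OAT − ISA = 16 − 3 = +13°C.

ISA+13°C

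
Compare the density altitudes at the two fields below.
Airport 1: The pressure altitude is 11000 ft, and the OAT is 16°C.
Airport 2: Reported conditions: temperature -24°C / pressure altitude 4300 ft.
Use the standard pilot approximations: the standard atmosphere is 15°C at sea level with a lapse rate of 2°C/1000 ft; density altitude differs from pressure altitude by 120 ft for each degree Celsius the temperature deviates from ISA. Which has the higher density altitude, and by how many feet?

Airport 1: ISA temp = -7°C, deviation +23°C, DA = 11000 + 120 × 23 = 13760 ft.
Airport 2: ISA temp = 6.4°C, deviation -30.4°C, DA = 4300 + 120 × (-30.4) = 652 ft.
Airport 1 is higher by 13760 − 652 = 13108 ft.

Airport 1 by 13108 ft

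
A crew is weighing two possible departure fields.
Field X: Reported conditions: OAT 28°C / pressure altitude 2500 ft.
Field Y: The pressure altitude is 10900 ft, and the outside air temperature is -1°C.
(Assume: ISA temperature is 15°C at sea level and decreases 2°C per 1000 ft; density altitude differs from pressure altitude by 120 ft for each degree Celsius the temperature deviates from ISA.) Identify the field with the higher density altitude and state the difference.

Field Y by 6936 ft

Field X: ISA temp = 10°C, deviation +18°C, DA = 2500 + 120 × 18 = 4660 ft.
Field Y: ISA temp = -6.8°C, deviation +5.8°C, DA = 10900 + 120 × 5.8 = 11596 ft.
Field Y is higher by 11596 − 4660 = 6936 ft.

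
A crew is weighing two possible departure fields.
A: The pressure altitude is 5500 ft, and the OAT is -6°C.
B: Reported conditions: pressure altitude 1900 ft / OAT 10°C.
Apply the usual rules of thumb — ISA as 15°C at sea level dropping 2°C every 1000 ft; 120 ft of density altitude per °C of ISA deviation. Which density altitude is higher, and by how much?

A: ISA temp = 4°C, deviation -10°C, DA = 5500 + 120 × (-10) = 4300 ft.
B: ISA temp = 11.2°C, deviation -1.2°C, DA = 1900 + 120 × (-1.2) = 1756 ft.
A is higher by 4300 − 1756 = 2544 ft.

A by 2544 ft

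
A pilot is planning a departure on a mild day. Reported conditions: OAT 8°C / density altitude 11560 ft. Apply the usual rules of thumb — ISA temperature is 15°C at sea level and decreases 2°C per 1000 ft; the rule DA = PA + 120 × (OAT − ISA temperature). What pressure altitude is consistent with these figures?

10000 ft

DA = PA + 120 × (OAT − (15 − 2·PA/1000)) = PA + 120·OAT − 1800 + 0.24·PA = 1.24·PA + 120·OAT − 1800.
So 1.24·PA = 11560 − 120 × 8 + 1800 = 12400.
PA = 12400 / 1.24 = 10000 ft.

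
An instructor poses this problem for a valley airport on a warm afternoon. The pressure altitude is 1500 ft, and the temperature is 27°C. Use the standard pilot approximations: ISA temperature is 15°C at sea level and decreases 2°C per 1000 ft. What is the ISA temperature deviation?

ISA temperature at 1500 ft = 15 − 2 × (1500/1000) = 12°C.
Deviation = OAT − ISA = 27 − 12 = +15°C.

ISA+15°C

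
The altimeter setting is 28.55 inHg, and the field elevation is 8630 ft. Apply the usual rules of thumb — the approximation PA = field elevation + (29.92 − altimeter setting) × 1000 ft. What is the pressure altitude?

Pressure correction = (29.92 − 28.55) × 1000 = +1370 ft.
Pressure altitude = 8630 + (+1370) = 10000 ft.

10000 ft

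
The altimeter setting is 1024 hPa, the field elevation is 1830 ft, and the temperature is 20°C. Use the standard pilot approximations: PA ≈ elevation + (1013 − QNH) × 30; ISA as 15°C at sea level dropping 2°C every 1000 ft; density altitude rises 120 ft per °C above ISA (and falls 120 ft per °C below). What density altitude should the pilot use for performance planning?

2460 ft

Pressure altitude = 1830 + (1013 − 1024) × 30 = 1830 + (-330) = 1500 ft.
ISA temperature at 1500 ft = 15 − 2 × (1500/1000) = 12°C.
ISA deviation = 20 − 12 = +8°C.
Density altitude = 1500 + 120 × (8) = 2460 ft.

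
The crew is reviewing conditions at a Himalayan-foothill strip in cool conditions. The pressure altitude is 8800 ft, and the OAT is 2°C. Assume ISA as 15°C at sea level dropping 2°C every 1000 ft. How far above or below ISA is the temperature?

ISA temperature at 8800 ft = 15 − 2 × (8800/1000) = -2.6°C.
Deviation = OAT − ISA = 2 − (-2.6) = +4.6°C.

ISA+4.6°C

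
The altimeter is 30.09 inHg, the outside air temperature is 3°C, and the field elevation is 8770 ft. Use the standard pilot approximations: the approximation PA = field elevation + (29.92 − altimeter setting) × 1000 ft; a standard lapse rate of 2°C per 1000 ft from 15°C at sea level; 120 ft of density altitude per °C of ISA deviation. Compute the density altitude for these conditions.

Pressure altitude = 8770 + (29.92 − 30.09) × 1000 = 8770 + (-170) = 8600 ft.
ISA temperature at 8600 ft = 15 − 2 × (8600/1000) = -2.2°C.
ISA deviation = 3 − (-2.2) = +5.2°C.
Density altitude = 8600 + 120 × (5.2) = 9224 ft.

9224 ft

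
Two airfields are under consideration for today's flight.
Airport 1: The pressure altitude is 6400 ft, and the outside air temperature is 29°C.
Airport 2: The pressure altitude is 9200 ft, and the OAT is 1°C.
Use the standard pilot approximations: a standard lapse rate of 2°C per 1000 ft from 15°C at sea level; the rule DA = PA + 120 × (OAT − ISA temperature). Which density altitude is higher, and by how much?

Airport 2 by 112 ft

Airport 1: ISA temp = 2.2°C, deviation +26.8°C, DA = 6400 + 120 × 26.8 = 9616 ft.
Airport 2: ISA temp = -3.4°C, deviation +4.4°C, DA = 9200 + 120 × 4.4 = 9728 ft.
Airport 2 is higher by 9728 − 9616 = 112 ft.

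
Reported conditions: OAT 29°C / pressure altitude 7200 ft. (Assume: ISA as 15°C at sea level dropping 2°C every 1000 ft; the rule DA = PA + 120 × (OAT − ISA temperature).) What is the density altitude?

10608 ft

ISA temperature at 7200 ft = 15 − 2 × (7200/1000) = 0.6°C.
ISA deviation = 29 − 0.6 = +28.4°C.
Density altitude = 7200 + 120 × (28.4) = 7200 + (+3408) = 10608 ft.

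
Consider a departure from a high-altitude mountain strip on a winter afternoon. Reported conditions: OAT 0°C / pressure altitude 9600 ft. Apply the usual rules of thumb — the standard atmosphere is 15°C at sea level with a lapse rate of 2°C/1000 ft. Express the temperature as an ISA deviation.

ISA+4.2°C

ISA temperature at 9600 ft = 15 − 2 × (9600/1000) = -4.2°C.
Deviation = OAT − ISA = 0 − (-4.2) = +4.2°C.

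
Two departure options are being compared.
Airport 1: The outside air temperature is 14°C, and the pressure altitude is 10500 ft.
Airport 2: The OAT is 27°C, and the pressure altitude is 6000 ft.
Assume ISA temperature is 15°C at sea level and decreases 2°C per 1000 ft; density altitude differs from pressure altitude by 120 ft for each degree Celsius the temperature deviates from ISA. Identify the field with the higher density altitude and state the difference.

Airport 1: ISA temp = -6°C, deviation +20°C, DA = 10500 + 120 × 20 = 12900 ft.
Airport 2: ISA temp = 3°C, deviation +24°C, DA = 6000 + 120 × 24 = 8880 ft.
Airport 1 is higher by 12900 − 8880 = 4020 ft.

Airport 1 by 4020 ft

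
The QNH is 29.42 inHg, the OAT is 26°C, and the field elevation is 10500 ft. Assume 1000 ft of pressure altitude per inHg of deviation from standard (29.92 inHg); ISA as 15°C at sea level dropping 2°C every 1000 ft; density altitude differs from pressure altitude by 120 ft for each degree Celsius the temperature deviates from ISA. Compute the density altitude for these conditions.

14960 ft

Pressure altitude = 10500 + (29.92 − 29.42) × 1000 = 10500 + (+500) = 11000 ft.
ISA temperature at 11000 ft = 15 − 2 × (11000/1000) = -7°C.
ISA deviation = 26 − (-7) = +33°C.
Density altitude = 11000 + 120 × (33) = 14960 ft.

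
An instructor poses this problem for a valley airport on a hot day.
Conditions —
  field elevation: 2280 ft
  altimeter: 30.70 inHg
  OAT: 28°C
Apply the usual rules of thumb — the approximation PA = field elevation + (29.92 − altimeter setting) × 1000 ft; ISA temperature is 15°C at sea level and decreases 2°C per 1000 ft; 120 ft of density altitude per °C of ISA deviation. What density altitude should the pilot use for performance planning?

3420 ft

Pressure altitude = 2280 + (29.92 − 30.70) × 1000 = 2280 + (-780) = 1500 ft.
ISA temperature at 1500 ft = 15 − 2 × (1500/1000) = 12°C.
ISA deviation = 28 − 12 = +16°C.
Density altitude = 1500 + 120 × (16) = 3420 ft.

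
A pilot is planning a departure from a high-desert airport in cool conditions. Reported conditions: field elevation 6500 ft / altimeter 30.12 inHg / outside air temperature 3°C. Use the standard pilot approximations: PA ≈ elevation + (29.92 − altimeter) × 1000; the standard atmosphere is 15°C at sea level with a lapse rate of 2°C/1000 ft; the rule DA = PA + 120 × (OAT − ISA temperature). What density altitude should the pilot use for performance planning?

6372 ft

Pressure altitude = 6500 + (29.92 − 30.12) × 1000 = 6500 + (-200) = 6300 ft.
ISA temperature at 6300 ft = 15 − 2 × (6300/1000) = 2.4°C.
ISA deviation = 3 − 2.4 = +0.6°C.
Density altitude = 6300 + 120 × (0.6) = 6372 ft.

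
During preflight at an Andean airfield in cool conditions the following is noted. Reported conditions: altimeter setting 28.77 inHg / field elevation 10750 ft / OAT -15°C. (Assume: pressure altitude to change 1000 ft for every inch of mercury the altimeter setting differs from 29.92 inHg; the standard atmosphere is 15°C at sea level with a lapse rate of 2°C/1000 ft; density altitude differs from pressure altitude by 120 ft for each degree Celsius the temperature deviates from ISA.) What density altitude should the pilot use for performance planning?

11156 ft

Pressure altitude = 10750 + (29.92 − 28.77) × 1000 = 10750 + (+1150) = 11900 ft.
ISA temperature at 11900 ft = 15 − 2 × (11900/1000) = -8.8°C.
ISA deviation = -15 − (-8.8) = -6.2°C.
Density altitude = 11900 + 120 × (-6.2) = 11156 ft.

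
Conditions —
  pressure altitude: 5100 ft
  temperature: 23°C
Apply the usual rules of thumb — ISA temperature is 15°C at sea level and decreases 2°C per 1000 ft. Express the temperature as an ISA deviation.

ISA temperature at 5100 ft = 15 − 2 × (5100/1000) = 4.8°C.
Deviation = OAT − ISA = 23 − 4.8 = +18.2°C.

ISA+18.2°C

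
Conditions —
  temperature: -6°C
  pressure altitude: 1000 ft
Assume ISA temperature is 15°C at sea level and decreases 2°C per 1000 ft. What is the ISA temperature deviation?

ISA-19°C

ISA temperature at 1000 ft = 15 − 2 × (1000/1000) = 13°C.
Deviation = OAT − ISA = -6 − 13 = -19°C.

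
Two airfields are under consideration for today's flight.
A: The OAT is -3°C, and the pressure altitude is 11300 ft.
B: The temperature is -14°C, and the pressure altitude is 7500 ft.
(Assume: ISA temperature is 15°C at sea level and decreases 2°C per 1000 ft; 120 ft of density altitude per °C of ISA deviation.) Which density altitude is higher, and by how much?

A by 6032 ft

A: ISA temp = -7.6°C, deviation +4.6°C, DA = 11300 + 120 × 4.6 = 11852 ft.
B: ISA temp = 0°C, deviation -14°C, DA = 7500 + 120 × (-14) = 5820 ft.
A is higher by 11852 − 5820 = 6032 ft.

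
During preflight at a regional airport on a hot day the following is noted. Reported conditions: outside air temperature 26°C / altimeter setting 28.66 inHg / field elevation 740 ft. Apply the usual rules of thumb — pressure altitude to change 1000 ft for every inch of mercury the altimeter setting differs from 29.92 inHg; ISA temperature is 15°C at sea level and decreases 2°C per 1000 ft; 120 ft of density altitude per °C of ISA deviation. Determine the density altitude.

3800 ft

Pressure altitude = 740 + (29.92 − 28.66) × 1000 = 740 + (+1260) = 2000 ft.
ISA temperature at 2000 ft = 15 − 2 × (2000/1000) = 11°C.
ISA deviation = 26 − 11 = +15°C.
Density altitude = 2000 + 120 × (15) = 3800 ft.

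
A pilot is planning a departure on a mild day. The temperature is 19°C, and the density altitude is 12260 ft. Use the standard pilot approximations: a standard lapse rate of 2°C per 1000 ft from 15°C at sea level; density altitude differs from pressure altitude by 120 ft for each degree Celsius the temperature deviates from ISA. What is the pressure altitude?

9500 ft

DA = PA + 120 × (OAT − (15 − 2·PA/1000)) = PA + 120·OAT − 1800 + 0.24·PA = 1.24·PA + 120·OAT − 1800.
So 1.24·PA = 12260 − 120 × 19 + 1800 = 11780.
PA = 11780 / 1.24 = 9500 ft.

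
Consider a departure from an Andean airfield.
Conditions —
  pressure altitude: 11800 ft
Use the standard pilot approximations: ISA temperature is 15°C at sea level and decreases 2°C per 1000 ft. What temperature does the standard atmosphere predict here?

ISA temperature = 15 − 2 × (11800/1000) = 15 − 23.6 = -8.6°C.

-8.6°C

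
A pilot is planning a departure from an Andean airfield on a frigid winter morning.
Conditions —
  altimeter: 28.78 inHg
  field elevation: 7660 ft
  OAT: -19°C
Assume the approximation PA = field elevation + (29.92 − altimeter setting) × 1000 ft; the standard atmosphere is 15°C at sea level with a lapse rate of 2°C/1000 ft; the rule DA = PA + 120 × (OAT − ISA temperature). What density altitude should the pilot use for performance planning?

6832 ft

Pressure altitude = 7660 + (29.92 − 28.78) × 1000 = 7660 + (+1140) = 8800 ft.
ISA temperature at 8800 ft = 15 − 2 × (8800/1000) = -2.6°C.
ISA deviation = -19 − (-2.6) = -16.4°C.
Density altitude = 8800 + 120 × (-16.4) = 6832 ft.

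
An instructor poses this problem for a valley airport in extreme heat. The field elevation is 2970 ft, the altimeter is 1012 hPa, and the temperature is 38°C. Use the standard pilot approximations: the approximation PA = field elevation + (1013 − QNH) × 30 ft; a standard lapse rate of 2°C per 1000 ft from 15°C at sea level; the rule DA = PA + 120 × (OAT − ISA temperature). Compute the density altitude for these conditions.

Pressure altitude = 2970 + (1013 − 1012) × 30 = 2970 + (+30) = 3000 ft.
ISA temperature at 3000 ft = 15 − 2 × (3000/1000) = 9°C.
ISA deviation = 38 − 9 = +29°C.
Density altitude = 3000 + 120 × (29) = 6480 ft.

6480 ft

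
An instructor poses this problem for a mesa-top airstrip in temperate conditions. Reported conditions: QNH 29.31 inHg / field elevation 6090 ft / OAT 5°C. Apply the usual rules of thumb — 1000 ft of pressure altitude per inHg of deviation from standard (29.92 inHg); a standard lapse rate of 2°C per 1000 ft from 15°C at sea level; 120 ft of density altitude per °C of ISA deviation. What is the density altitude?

Pressure altitude = 6090 + (29.92 − 29.31) × 1000 = 6090 + (+610) = 6700 ft.
ISA temperature at 6700 ft = 15 − 2 × (6700/1000) = 1.6°C.
ISA deviation = 5 − 1.6 = +3.4°C.
Density altitude = 6700 + 120 × (3.4) = 7108 ft.

7108 ft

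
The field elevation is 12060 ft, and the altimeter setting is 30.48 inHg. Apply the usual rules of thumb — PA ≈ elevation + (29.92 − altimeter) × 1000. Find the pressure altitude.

Pressure correction = (29.92 − 30.48) × 1000 = -560 ft.
Pressure altitude = 12060 + (-560) = 11500 ft.

11500 ft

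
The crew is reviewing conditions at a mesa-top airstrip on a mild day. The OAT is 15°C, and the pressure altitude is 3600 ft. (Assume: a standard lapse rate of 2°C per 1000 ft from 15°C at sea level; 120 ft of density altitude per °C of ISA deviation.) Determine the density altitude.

ISA temperature at 3600 ft = 15 − 2 × (3600/1000) = 7.8°C.
ISA deviation = 15 − 7.8 = +7.2°C.
Density altitude = 3600 + 120 × (7.2) = 3600 + (+864) = 4464 ft.

4464 ft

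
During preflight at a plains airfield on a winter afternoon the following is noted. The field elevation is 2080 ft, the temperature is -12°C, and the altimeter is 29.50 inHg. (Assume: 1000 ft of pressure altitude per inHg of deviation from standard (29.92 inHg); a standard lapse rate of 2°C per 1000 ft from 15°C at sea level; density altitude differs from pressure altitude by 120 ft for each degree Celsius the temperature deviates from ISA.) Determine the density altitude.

Pressure altitude = 2080 + (29.92 − 29.50) × 1000 = 2080 + (+420) = 2500 ft.
ISA temperature at 2500 ft = 15 − 2 × (2500/1000) = 10°C.
ISA deviation = -12 − 10 = -22°C.
Density altitude = 2500 + 120 × (-22) = -140 ft.

-140 ft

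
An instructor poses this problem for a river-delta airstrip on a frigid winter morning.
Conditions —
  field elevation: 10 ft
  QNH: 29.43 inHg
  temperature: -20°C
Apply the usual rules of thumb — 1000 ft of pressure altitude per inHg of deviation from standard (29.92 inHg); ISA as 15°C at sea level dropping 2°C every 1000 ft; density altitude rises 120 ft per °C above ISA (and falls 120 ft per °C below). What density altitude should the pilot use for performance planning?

-3580 ft

Pressure altitude = 10 + (29.92 − 29.43) × 1000 = 10 + (+490) = 500 ft.
ISA temperature at 500 ft = 15 − 2 × (500/1000) = 14°C.
ISA deviation = -20 − 14 = -34°C.
Density altitude = 500 + 120 × (-34) = -3580 ft.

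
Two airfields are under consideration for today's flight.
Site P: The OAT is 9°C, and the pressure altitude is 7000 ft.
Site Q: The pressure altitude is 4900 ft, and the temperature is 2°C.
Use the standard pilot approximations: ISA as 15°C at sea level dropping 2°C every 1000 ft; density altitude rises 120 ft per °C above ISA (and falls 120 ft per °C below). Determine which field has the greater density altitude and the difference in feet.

Site P: ISA temp = 1°C, deviation +8°C, DA = 7000 + 120 × 8 = 7960 ft.
Site Q: ISA temp = 5.2°C, deviation -3.2°C, DA = 4900 + 120 × (-3.2) = 4516 ft.
Site P is higher by 7960 − 4516 = 3444 ft.

Site P by 3444 ft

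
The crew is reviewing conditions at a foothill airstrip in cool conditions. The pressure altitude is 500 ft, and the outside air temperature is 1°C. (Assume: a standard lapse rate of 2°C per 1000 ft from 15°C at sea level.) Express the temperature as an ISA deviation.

ISA temperature at 500 ft = 15 − 2 × (500/1000) = 14°C.
Deviation = OAT − ISA = 1 − 14 = -13°C.

ISA-13°C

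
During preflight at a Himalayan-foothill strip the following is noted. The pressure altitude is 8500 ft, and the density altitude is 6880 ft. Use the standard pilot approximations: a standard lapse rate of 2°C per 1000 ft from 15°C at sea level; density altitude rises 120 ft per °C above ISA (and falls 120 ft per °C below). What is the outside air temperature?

Density altitude − pressure altitude = 6880 − 8500 = -1620 ft.
At 120 ft/°C that is an ISA deviation of -1620/120 = -13.5°C.
ISA temperature at 8500 ft = 15 − 2 × (8500/1000) = -2°C.
OAT = ISA + deviation = -2 + (-13.5) = -15.5°C.

-15.5°C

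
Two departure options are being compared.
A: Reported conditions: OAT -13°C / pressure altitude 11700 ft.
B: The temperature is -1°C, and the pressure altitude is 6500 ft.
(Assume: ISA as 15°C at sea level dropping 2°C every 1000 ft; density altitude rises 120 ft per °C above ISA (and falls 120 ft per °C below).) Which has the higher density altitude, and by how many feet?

A by 5008 ft

A: ISA temp = -8.4°C, deviation -4.6°C, DA = 11700 + 120 × (-4.6) = 11148 ft.
B: ISA temp = 2°C, deviation -3°C, DA = 6500 + 120 × (-3) = 6140 ft.
A is higher by 11148 − 6140 = 5008 ft.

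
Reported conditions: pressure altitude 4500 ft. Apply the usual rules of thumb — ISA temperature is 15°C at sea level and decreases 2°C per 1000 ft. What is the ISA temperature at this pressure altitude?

ISA temperature = 15 − 2 × (4500/1000) = 15 − 9 = 6°C.

6°C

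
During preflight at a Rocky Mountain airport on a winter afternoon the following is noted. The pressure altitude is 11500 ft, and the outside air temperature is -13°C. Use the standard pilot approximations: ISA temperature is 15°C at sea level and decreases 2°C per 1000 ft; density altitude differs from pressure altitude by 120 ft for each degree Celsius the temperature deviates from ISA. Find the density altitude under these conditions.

10900 ft

ISA temperature at 11500 ft = 15 − 2 × (11500/1000) = -8°C.
ISA deviation = -13 − (-8) = -5°C.
Density altitude = 11500 + 120 × (-5) = 11500 + (-600) = 10900 ft.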